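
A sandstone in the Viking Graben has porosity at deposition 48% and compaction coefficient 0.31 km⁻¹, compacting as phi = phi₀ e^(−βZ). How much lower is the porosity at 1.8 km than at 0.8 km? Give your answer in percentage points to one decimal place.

phi(0.8) = 0.48·e^(−0.31×0.8) = 0.3746
phi(1.8) = 0.48·e^(−0.31×1.8) = 0.2747
Δphi = 0.3746 − 0.2747 = 0.0998

10.0 percentage points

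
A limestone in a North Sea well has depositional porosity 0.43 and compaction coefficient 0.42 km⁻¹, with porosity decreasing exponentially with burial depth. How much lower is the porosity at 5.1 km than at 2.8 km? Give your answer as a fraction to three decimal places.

phi(2.8) = 0.43·e^(−0.42×2.8) = 0.1327
phi(5.1) = 0.43·e^(−0.42×5.1) = 0.0505
Δphi = 0.1327 − 0.0505 = 0.0822

0.082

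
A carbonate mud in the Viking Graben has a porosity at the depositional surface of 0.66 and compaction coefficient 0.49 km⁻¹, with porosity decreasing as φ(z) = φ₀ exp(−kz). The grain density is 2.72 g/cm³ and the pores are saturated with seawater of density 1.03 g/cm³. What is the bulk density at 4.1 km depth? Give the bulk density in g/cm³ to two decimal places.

2.57 g/cm³

Porosity at depth: φ = 0.66·exp(−0.49×4.1) = 0.66×0.1341 = 0.0885
Bulk density: ρ_b = (1−φ)ρ_g + φ·ρ_f = 0.9115×2.72 + 0.0885×1.03
       = 2.479 + 0.091 = 2.570 g/cm³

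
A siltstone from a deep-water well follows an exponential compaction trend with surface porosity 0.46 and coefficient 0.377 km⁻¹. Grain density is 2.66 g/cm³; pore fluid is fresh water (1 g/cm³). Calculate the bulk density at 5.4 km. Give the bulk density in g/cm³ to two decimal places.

Porosity at depth: phi = 0.46·exp(−0.377×5.4) = 0.46×0.1306 = 0.0601
Bulk density: ρ_b = (1−phi)ρ_g + phi·ρ_f = 0.9399×2.66 + 0.0601×1
       = 2.500 + 0.060 = 2.560 g/cm³

2.56 g/cm³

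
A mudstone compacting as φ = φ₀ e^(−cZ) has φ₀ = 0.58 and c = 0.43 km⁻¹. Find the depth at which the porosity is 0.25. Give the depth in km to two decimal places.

Invert Athy's law: Z = ln(φ₀/φ) / c
Z = ln(0.58/0.25) / 0.43 = ln(2.32) / 0.43 = 0.8416 / 0.43 = 1.957 km

1.96 km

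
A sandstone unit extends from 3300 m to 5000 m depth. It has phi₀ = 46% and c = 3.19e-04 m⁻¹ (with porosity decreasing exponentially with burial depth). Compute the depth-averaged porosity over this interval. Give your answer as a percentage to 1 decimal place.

Working in km (1 km = 1000 m; c in km⁻¹ = c in m⁻¹ × 1000):
⟨phi⟩ = (1/(z₂−z₁)) ∫ phi₀ e^(−cz) dz = phi₀·(e^(−c·z₁) − e^(−c·z₂)) / (c·(z₂−z₁))
e^(−0.319×3.3) = 0.3490; e^(−0.319×5) = 0.2029
⟨phi⟩ = 0.46 × (0.3490 − 0.2029) / (0.319 × 1.7) = 0.46 × 0.2694 = 0.1239

12.4%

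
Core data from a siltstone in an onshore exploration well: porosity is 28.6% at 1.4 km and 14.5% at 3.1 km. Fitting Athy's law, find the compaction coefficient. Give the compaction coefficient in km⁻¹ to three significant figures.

Athy: φ(d) = φ₀ e^(−kd) ⇒ φ₁/φ₂ = e^{k(d₂−d₁)} ⇒ k = ln(φ₁/φ₂)/(d₂−d₁)
k = ln(0.286/0.145) / (3.1 − 1.4) = ln(1.972) / 1.7 = 0.6793 / 1.7 = 0.3996 km⁻¹

0.400 km⁻¹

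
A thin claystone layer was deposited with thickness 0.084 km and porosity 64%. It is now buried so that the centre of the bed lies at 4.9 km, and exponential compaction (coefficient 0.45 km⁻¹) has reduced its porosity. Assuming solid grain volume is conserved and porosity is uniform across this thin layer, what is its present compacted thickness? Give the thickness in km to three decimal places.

0.033 km

Porosity at 4.9 km: φ = 0.64·exp(−0.45×4.9) = 0.0706
Solid-volume conservation: h(1−φ) = h₀(1−φ₀) ⇒ h = h₀·(1−φ₀)/(1−φ)
h = 0.084 × (1 − 0.64)/(1 − 0.0706) = 0.084 × 0.3873 = 0.0325 km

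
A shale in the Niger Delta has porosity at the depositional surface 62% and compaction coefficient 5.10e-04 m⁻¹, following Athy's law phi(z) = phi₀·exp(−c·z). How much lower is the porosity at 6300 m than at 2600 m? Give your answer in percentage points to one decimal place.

Working in km (1 km = 1000 m; c in km⁻¹ = c in m⁻¹ × 1000):
phi(2.6) = 0.62·e^(−0.51×2.6) = 0.1646
phi(6.3) = 0.62·e^(−0.51×6.3) = 0.0249
Δphi = 0.1646 − 0.0249 = 0.1397

14.0 percentage points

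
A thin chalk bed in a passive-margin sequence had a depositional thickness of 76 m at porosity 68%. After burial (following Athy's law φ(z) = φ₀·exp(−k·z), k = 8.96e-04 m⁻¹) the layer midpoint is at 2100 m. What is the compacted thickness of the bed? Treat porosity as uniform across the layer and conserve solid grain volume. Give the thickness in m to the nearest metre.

Working in km (1 km = 1000 m; k in km⁻¹ = k in m⁻¹ × 1000):
Porosity at 2.1 km: φ = 0.68·exp(−0.896×2.1) = 0.1036
Solid-volume conservation: h(1−φ) = h₀(1−φ₀) ⇒ h = h₀·(1−φ₀)/(1−φ)
h = 0.076 × (1 − 0.68)/(1 − 0.1036) = 0.076 × 0.3570 = 0.0271 km

27 m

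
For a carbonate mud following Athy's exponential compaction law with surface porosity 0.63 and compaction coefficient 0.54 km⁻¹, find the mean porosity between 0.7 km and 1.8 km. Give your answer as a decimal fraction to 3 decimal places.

⟨φ⟩ = (1/(z₂−z₁)) ∫ φ₀ e^(−cz) dz = φ₀·(e^(−c·z₁) − e^(−c·z₂)) / (c·(z₂−z₁))
e^(−0.54×0.7) = 0.6852; e^(−0.54×1.8) = 0.3783
⟨φ⟩ = 0.63 × (0.6852 − 0.3783) / (0.54 × 1.1) = 0.63 × 0.5167 = 0.3255

0.326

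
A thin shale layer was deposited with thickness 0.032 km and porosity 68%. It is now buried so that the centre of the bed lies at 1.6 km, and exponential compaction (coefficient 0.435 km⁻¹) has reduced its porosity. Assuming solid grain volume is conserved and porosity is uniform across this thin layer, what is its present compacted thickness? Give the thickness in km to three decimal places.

0.015 km

Porosity at 1.6 km: n = 0.68·exp(−0.435×1.6) = 0.3390
Solid-volume conservation: h(1−n) = h₀(1−n₀) ⇒ h = h₀·(1−n₀)/(1−n)
h = 0.032 × (1 − 0.68)/(1 − 0.3390) = 0.032 × 0.4841 = 0.0155 km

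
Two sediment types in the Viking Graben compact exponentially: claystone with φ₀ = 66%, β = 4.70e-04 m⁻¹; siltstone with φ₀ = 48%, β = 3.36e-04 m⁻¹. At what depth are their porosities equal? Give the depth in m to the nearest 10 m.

2380 m

Working in km (1 km = 1000 m; β in km⁻¹ = β in m⁻¹ × 1000):
Set φ₀ₐ e^(−βₐZ) = φ₀ᵦ e^(−βᵦZ) ⇒ ln(φ₀ₐ/φ₀ᵦ) = (βₐ − βᵦ)·Z
Z = ln(0.66/0.48) / (0.47 − 0.336) = 0.3185 / 0.134 = 2.377 km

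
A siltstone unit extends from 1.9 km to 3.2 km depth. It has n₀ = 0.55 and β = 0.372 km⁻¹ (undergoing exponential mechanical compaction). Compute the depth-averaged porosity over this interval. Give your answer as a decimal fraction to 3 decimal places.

0.215

⟨n⟩ = (1/(d₂−d₁)) ∫ n₀ e^(−βd) dd = n₀·(e^(−β·d₁) − e^(−β·d₂)) / (β·(d₂−d₁))
e^(−0.372×1.9) = 0.4932; e^(−0.372×3.2) = 0.3041
⟨n⟩ = 0.55 × (0.4932 − 0.3041) / (0.372 × 1.3) = 0.55 × 0.3911 = 0.2151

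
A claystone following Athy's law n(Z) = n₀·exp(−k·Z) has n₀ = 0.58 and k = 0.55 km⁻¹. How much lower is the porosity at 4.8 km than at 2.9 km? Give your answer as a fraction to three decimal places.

0.076

n(2.9) = 0.58·e^(−0.55×2.9) = 0.1177
n(4.8) = 0.58·e^(−0.55×4.8) = 0.0414
Δn = 0.1177 − 0.0414 = 0.0763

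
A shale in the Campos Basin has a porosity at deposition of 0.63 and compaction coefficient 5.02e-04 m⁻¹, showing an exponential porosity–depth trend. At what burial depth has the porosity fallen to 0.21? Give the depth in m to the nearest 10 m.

Working in km (1 km = 1000 m; k in km⁻¹ = k in m⁻¹ × 1000):
Invert Athy's law: d = ln(φ₀/φ) / k
d = ln(0.63/0.21) / 0.502 = ln(3) / 0.502 = 1.0986 / 0.502 = 2.188 km

2190 m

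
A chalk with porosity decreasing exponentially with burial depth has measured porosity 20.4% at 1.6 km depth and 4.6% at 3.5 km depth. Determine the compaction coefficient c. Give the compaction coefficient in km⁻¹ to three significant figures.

Athy: n(Z) = n₀ e^(−cZ) ⇒ n₁/n₂ = e^{c(Z₂−Z₁)} ⇒ c = ln(n₁/n₂)/(Z₂−Z₁)
c = ln(0.204/0.046) / (3.5 − 1.6) = ln(4.435) / 1.9 = 1.4895 / 1.9 = 0.7839 km⁻¹

0.784 km⁻¹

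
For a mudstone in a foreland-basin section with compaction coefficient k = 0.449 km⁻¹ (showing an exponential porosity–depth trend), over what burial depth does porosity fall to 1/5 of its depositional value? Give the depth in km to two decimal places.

n/n₀ = 1/5 ⇒ exp(−k·z) = 1/5 ⇒ z = ln(5) / k
z = 1.6094 / 0.449 = 3.584 km

3.58 km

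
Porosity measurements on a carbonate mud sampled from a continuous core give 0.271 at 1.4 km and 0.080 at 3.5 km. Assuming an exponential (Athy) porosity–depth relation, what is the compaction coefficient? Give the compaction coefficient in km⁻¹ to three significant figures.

Athy: φ(Z) = φ₀ e^(−cZ) ⇒ φ₁/φ₂ = e^{c(Z₂−Z₁)} ⇒ c = ln(φ₁/φ₂)/(Z₂−Z₁)
c = ln(0.271/0.08) / (3.5 − 1.4) = ln(3.388) / 2.1 = 1.2201 / 2.1 = 0.581 km⁻¹

0.581 km⁻¹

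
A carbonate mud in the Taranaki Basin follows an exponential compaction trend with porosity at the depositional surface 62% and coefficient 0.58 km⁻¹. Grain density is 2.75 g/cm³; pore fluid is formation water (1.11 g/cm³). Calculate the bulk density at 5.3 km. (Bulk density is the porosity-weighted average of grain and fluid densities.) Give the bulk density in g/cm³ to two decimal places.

Porosity at depth: φ = 0.62·exp(−0.58×5.3) = 0.62×0.0462 = 0.0287
Bulk density: ρ_b = (1−φ)ρ_g + φ·ρ_f = 0.9713×2.75 + 0.0287×1.11
       = 2.671 + 0.032 = 2.703 g/cm³

2.70 g/cm³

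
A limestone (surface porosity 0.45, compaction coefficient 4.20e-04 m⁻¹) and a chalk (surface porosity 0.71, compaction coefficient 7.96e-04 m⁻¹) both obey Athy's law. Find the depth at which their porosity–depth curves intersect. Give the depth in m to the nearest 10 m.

1210 m

Working in km (1 km = 1000 m; k in km⁻¹ = k in m⁻¹ × 1000):
Set n₀ₐ e^(−kₐz) = n₀ᵦ e^(−kᵦz) ⇒ ln(n₀ₐ/n₀ᵦ) = (kₐ − kᵦ)·z
z = ln(0.45/0.71) / (0.42 − 0.796) = -0.4560 / -0.376 = 1.213 km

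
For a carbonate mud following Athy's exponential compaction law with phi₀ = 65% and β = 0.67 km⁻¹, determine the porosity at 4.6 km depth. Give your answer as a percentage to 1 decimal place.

3.0%

phi = phi₀·exp(−β·d) = 0.65 × exp(−0.67 × 4.6) = 0.65 × exp(−3.082)
  = 0.65 × 0.0459 = 0.0298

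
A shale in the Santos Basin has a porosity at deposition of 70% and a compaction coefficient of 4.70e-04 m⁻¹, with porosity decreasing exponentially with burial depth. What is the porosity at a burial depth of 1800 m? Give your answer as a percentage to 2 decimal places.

Working in km (1 km = 1000 m; c in km⁻¹ = c in m⁻¹ × 1000):
phi = phi₀·exp(−c·d) = 0.7 × exp(−0.47 × 1.8) = 0.7 × exp(−0.846)
  = 0.7 × 0.4291 = 0.3004

30.04%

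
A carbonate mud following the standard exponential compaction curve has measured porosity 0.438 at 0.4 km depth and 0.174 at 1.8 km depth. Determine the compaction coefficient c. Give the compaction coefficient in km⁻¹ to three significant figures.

0.659 km⁻¹

Athy: n(Z) = n₀ e^(−cZ) ⇒ n₁/n₂ = e^{c(Z₂−Z₁)} ⇒ c = ln(n₁/n₂)/(Z₂−Z₁)
c = ln(0.438/0.174) / (1.8 − 0.4) = ln(2.517) / 1.4 = 0.9232 / 1.4 = 0.6594 km⁻¹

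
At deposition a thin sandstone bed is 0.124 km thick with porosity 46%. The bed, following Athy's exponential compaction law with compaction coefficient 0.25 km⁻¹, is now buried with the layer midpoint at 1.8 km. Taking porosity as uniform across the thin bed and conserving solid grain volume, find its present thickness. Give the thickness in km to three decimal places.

0.095 km

Porosity at 1.8 km: phi = 0.46·exp(−0.25×1.8) = 0.2933
Solid-volume conservation: h(1−phi) = h₀(1−phi₀) ⇒ h = h₀·(1−phi₀)/(1−phi)
h = 0.124 × (1 − 0.46)/(1 − 0.2933) = 0.124 × 0.7641 = 0.0948 km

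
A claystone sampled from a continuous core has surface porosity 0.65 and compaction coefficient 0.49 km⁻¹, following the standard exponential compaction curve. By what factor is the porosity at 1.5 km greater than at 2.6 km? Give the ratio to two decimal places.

1.71

n(z₁)/n(z₂) = e^(−k·z₁)/e^(−k·z₂) = e^{k(z₂−z₁)}
= exp(0.49 × 1.1) = exp(0.539) = 1.7143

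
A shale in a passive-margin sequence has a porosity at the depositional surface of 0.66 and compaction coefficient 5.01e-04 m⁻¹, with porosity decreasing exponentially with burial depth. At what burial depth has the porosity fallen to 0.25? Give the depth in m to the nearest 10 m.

1940 m

Working in km (1 km = 1000 m; k in km⁻¹ = k in m⁻¹ × 1000):
Invert Athy's law: z = ln(n₀/n) / k
z = ln(0.66/0.25) / 0.501 = ln(2.64) / 0.501 = 0.9708 / 0.501 = 1.938 km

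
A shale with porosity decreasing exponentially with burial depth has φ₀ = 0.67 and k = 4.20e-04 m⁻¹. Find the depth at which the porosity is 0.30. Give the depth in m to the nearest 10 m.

1910 m

Working in km (1 km = 1000 m; k in km⁻¹ = k in m⁻¹ × 1000):
Invert Athy's law: Z = ln(φ₀/φ) / k
Z = ln(0.67/0.3) / 0.42 = ln(2.233) / 0.42 = 0.8035 / 0.42 = 1.913 km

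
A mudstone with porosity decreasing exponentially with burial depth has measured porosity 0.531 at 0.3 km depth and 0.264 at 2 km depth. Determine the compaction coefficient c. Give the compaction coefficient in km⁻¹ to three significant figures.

0.411 km⁻¹

Athy: phi(z) = phi₀ e^(−cz) ⇒ phi₁/phi₂ = e^{c(z₂−z₁)} ⇒ c = ln(phi₁/phi₂)/(z₂−z₁)
c = ln(0.531/0.264) / (2 − 0.3) = ln(2.011) / 1.7 = 0.6988 / 1.7 = 0.4111 km⁻¹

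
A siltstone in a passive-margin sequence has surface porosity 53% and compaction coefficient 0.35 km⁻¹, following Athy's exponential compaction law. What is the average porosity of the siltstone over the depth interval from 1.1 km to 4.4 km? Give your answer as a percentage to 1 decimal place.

⟨phi⟩ = (1/(d₂−d₁)) ∫ phi₀ e^(−kd) dd = phi₀·(e^(−k·d₁) − e^(−k·d₂)) / (k·(d₂−d₁))
e^(−0.35×1.1) = 0.6805; e^(−0.35×4.4) = 0.2144
⟨phi⟩ = 0.53 × (0.6805 − 0.2144) / (0.35 × 3.3) = 0.53 × 0.4035 = 0.2139

21.4%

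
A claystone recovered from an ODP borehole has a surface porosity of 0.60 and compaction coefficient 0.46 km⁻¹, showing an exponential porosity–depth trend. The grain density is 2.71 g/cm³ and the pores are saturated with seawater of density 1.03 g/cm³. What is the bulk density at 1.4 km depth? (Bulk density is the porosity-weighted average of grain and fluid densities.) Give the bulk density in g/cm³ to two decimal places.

2.18 g/cm³

Porosity at depth: phi = 0.6·exp(−0.46×1.4) = 0.6×0.5252 = 0.3151
Bulk density: ρ_b = (1−phi)ρ_g + phi·ρ_f = 0.6849×2.71 + 0.3151×1.03
       = 1.856 + 0.325 = 2.181 g/cm³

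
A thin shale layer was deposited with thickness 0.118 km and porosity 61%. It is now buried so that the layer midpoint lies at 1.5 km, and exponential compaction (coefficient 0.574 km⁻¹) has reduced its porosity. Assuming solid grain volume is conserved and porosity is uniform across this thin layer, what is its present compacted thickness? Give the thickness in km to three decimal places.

Porosity at 1.5 km: φ = 0.61·exp(−0.574×1.5) = 0.2579
Solid-volume conservation: h(1−φ) = h₀(1−φ₀) ⇒ h = h₀·(1−φ₀)/(1−φ)
h = 0.118 × (1 − 0.61)/(1 − 0.2579) = 0.118 × 0.5255 = 0.0620 km

0.062 km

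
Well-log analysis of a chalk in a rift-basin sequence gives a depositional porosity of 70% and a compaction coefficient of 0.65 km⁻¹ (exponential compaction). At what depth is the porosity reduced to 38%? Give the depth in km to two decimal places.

Invert Athy's law: d = ln(n₀/n) / k
d = ln(0.7/0.38) / 0.65 = ln(1.842) / 0.65 = 0.6109 / 0.65 = 0.940 km

0.94 km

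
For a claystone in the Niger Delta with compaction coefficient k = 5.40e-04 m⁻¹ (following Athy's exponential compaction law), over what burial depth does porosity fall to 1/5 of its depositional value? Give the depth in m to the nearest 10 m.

2980 m

Working in km (1 km = 1000 m; k in km⁻¹ = k in m⁻¹ × 1000):
n/n₀ = 1/5 ⇒ exp(−k·d) = 1/5 ⇒ d = ln(5) / k
d = 1.6094 / 0.54 = 2.980 km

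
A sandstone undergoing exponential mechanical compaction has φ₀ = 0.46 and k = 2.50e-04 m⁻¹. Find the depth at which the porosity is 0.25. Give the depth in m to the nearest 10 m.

2440 m

Working in km (1 km = 1000 m; k in km⁻¹ = k in m⁻¹ × 1000):
Invert Athy's law: d = ln(φ₀/φ) / k
d = ln(0.46/0.25) / 0.25 = ln(1.84) / 0.25 = 0.6098 / 0.25 = 2.439 km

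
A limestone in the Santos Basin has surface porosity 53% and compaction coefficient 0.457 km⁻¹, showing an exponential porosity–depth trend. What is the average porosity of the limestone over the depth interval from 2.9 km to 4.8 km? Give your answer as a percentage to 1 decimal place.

⟨φ⟩ = (1/(z₂−z₁)) ∫ φ₀ e^(−βz) dz = φ₀·(e^(−β·z₁) − e^(−β·z₂)) / (β·(z₂−z₁))
e^(−0.457×2.9) = 0.2657; e^(−0.457×4.8) = 0.1115
⟨φ⟩ = 0.53 × (0.2657 − 0.1115) / (0.457 × 1.9) = 0.53 × 0.1776 = 0.0941

9.4%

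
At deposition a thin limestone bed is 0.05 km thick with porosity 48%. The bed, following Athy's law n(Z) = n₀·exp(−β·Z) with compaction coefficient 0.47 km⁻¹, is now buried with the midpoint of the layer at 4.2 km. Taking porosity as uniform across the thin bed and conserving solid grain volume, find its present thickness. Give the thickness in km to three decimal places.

0.028 km

Porosity at 4.2 km: n = 0.48·exp(−0.47×4.2) = 0.0667
Solid-volume conservation: h(1−n) = h₀(1−n₀) ⇒ h = h₀·(1−n₀)/(1−n)
h = 0.05 × (1 − 0.48)/(1 − 0.0667) = 0.05 × 0.5571 = 0.0279 km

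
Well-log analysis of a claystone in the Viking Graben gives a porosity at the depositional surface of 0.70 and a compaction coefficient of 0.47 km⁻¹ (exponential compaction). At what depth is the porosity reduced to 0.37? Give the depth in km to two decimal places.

1.36 km

Invert Athy's law: z = ln(φ₀/φ) / k
z = ln(0.7/0.37) / 0.47 = ln(1.892) / 0.47 = 0.6376 / 0.47 = 1.357 km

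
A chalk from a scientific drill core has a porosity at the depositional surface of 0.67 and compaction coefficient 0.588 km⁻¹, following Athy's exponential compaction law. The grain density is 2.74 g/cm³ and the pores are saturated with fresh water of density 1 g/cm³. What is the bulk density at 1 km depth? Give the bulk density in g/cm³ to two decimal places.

2.09 g/cm³

Porosity at depth: phi = 0.67·exp(−0.588×1) = 0.67×0.5554 = 0.3721
Bulk density: ρ_b = (1−phi)ρ_g + phi·ρ_f = 0.6279×2.74 + 0.3721×1
       = 1.720 + 0.372 = 2.092 g/cm³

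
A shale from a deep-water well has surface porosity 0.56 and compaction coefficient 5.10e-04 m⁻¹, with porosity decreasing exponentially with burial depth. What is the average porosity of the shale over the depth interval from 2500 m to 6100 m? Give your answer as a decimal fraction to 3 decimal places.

0.072

Working in km (1 km = 1000 m; β in km⁻¹ = β in m⁻¹ × 1000):
⟨phi⟩ = (1/(Z₂−Z₁)) ∫ phi₀ e^(−βZ) dZ = phi₀·(e^(−β·Z₁) − e^(−β·Z₂)) / (β·(Z₂−Z₁))
e^(−0.51×2.5) = 0.2794; e^(−0.51×6.1) = 0.0446
⟨phi⟩ = 0.56 × (0.2794 − 0.0446) / (0.51 × 3.6) = 0.56 × 0.1279 = 0.0716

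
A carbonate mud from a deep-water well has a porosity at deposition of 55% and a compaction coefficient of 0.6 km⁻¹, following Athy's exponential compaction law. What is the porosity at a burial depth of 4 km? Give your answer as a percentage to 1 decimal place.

phi = phi₀·exp(−β·Z) = 0.55 × exp(−0.6 × 4) = 0.55 × exp(−2.4)
  = 0.55 × 0.0907 = 0.0499

5.0%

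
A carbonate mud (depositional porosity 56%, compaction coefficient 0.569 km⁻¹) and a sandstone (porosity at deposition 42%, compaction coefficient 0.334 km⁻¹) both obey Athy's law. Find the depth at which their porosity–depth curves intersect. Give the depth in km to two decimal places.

1.22 km

Set phi₀ₐ e^(−cₐd) = phi₀ᵦ e^(−cᵦd) ⇒ ln(phi₀ₐ/phi₀ᵦ) = (cₐ − cᵦ)·d
d = ln(0.56/0.42) / (0.569 − 0.334) = 0.2877 / 0.235 = 1.224 km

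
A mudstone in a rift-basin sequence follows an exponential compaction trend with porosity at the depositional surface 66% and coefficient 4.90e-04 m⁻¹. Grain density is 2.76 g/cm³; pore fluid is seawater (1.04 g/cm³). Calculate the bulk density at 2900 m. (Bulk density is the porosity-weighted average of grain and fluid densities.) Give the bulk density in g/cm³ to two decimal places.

2.49 g/cm³

Working in km (1 km = 1000 m; β in km⁻¹ = β in m⁻¹ × 1000):
Porosity at depth: phi = 0.66·exp(−0.49×2.9) = 0.66×0.2415 = 0.1594
Bulk density: ρ_b = (1−phi)ρ_g + phi·ρ_f = 0.8406×2.76 + 0.1594×1.04
       = 2.320 + 0.166 = 2.486 g/cm³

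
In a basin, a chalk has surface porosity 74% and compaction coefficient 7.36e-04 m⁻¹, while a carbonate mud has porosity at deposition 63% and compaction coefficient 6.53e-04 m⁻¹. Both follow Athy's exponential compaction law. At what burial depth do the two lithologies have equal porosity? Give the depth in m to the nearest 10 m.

Working in km (1 km = 1000 m; β in km⁻¹ = β in m⁻¹ × 1000):
Set phi₀ₐ e^(−βₐz) = phi₀ᵦ e^(−βᵦz) ⇒ ln(phi₀ₐ/phi₀ᵦ) = (βₐ − βᵦ)·z
z = ln(0.74/0.63) / (0.736 − 0.653) = 0.1609 / 0.083 = 1.939 km

1940 m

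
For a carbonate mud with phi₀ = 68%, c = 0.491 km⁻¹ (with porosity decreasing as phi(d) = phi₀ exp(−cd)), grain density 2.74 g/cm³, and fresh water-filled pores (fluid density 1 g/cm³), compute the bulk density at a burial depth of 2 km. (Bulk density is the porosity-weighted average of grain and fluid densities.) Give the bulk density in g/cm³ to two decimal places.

2.30 g/cm³

Porosity at depth: phi = 0.68·exp(−0.491×2) = 0.68×0.3746 = 0.2547
Bulk density: ρ_b = (1−phi)ρ_g + phi·ρ_f = 0.7453×2.74 + 0.2547×1
       = 2.042 + 0.255 = 2.297 g/cm³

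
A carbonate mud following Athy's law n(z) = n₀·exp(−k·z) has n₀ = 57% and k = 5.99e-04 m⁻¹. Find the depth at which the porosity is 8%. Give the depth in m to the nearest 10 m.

Working in km (1 km = 1000 m; k in km⁻¹ = k in m⁻¹ × 1000):
Invert Athy's law: z = ln(n₀/n) / k
z = ln(0.57/0.08) / 0.599 = ln(7.125) / 0.599 = 1.9636 / 0.599 = 3.278 km

3280 m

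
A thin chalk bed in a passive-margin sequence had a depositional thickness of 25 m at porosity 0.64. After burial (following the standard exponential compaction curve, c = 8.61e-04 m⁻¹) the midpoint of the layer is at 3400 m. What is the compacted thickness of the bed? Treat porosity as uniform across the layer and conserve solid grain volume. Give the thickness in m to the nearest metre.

Working in km (1 km = 1000 m; c in km⁻¹ = c in m⁻¹ × 1000):
Porosity at 3.4 km: φ = 0.64·exp(−0.861×3.4) = 0.0343
Solid-volume conservation: h(1−φ) = h₀(1−φ₀) ⇒ h = h₀·(1−φ₀)/(1−φ)
h = 0.025 × (1 − 0.64)/(1 − 0.0343) = 0.025 × 0.3728 = 0.0093 km

9 m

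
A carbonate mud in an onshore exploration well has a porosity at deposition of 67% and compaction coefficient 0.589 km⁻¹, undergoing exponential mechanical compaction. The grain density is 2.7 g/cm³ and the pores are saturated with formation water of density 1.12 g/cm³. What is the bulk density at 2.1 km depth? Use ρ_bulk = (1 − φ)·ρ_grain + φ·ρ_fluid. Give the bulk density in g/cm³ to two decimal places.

Porosity at depth: phi = 0.67·exp(−0.589×2.1) = 0.67×0.2903 = 0.1945
Bulk density: ρ_b = (1−phi)ρ_g + phi·ρ_f = 0.8055×2.7 + 0.1945×1.12
       = 2.175 + 0.218 = 2.393 g/cm³

2.39 g/cm³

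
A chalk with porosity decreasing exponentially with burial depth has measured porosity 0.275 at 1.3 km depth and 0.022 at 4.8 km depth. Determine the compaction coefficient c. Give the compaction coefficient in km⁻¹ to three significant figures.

Athy: phi(d) = phi₀ e^(−cd) ⇒ phi₁/phi₂ = e^{c(d₂−d₁)} ⇒ c = ln(phi₁/phi₂)/(d₂−d₁)
c = ln(0.275/0.022) / (4.8 − 1.3) = ln(12.5) / 3.5 = 2.5257 / 3.5 = 0.7216 km⁻¹

0.722 km⁻¹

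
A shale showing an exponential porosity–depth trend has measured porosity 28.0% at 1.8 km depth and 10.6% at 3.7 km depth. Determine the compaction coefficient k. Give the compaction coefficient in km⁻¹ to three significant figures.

0.511 km⁻¹

Athy: n(d) = n₀ e^(−kd) ⇒ n₁/n₂ = e^{k(d₂−d₁)} ⇒ k = ln(n₁/n₂)/(d₂−d₁)
k = ln(0.28/0.106) / (3.7 − 1.8) = ln(2.642) / 1.9 = 0.9714 / 1.9 = 0.5112 km⁻¹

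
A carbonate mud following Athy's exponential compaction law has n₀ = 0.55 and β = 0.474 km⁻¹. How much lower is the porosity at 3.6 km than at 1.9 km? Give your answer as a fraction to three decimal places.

n(1.9) = 0.55·e^(−0.474×1.9) = 0.2235
n(3.6) = 0.55·e^(−0.474×3.6) = 0.0998
Δn = 0.2235 − 0.0998 = 0.1236

0.124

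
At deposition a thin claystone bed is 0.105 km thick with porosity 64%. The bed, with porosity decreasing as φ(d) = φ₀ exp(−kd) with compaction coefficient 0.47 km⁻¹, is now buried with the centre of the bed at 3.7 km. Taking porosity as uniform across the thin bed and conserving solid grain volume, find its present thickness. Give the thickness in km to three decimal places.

Porosity at 3.7 km: φ = 0.64·exp(−0.47×3.7) = 0.1124
Solid-volume conservation: h(1−φ) = h₀(1−φ₀) ⇒ h = h₀·(1−φ₀)/(1−φ)
h = 0.105 × (1 − 0.64)/(1 − 0.1124) = 0.105 × 0.4056 = 0.0426 km

0.043 km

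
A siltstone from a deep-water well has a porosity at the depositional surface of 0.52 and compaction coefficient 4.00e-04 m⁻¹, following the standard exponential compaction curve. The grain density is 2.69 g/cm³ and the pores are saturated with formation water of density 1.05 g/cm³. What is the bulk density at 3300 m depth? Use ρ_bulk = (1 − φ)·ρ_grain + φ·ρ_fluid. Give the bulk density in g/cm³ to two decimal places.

Working in km (1 km = 1000 m; c in km⁻¹ = c in m⁻¹ × 1000):
Porosity at depth: phi = 0.52·exp(−0.4×3.3) = 0.52×0.2671 = 0.1389
Bulk density: ρ_b = (1−phi)ρ_g + phi·ρ_f = 0.8611×2.69 + 0.1389×1.05
       = 2.316 + 0.146 = 2.462 g/cm³

2.46 g/cm³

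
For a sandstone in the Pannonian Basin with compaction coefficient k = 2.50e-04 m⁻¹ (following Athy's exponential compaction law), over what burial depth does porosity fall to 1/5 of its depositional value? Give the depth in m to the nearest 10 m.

6440 m

Working in km (1 km = 1000 m; k in km⁻¹ = k in m⁻¹ × 1000):
φ/φ₀ = 1/5 ⇒ exp(−k·z) = 1/5 ⇒ z = ln(5) / k
z = 1.6094 / 0.25 = 6.438 km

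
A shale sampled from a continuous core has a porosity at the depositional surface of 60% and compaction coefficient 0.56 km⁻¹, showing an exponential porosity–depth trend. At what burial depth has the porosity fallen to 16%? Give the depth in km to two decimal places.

Invert Athy's law: Z = ln(phi₀/phi) / c
Z = ln(0.6/0.16) / 0.56 = ln(3.75) / 0.56 = 1.3218 / 0.56 = 2.360 km

2.36 km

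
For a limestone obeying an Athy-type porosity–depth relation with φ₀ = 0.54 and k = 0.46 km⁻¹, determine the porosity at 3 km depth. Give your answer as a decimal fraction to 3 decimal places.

φ = φ₀·exp(−k·Z) = 0.54 × exp(−0.46 × 3) = 0.54 × exp(−1.38)
  = 0.54 × 0.2516 = 0.1359

0.136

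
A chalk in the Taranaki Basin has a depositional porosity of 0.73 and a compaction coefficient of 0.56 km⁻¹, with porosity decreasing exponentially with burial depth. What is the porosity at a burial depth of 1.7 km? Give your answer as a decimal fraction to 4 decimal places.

0.2818

φ = φ₀·exp(−k·z) = 0.73 × exp(−0.56 × 1.7) = 0.73 × exp(−0.952)
  = 0.73 × 0.3860 = 0.2818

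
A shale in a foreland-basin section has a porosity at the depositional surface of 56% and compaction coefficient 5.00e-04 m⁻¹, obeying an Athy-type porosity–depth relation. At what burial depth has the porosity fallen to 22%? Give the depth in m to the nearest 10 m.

1870 m

Working in km (1 km = 1000 m; c in km⁻¹ = c in m⁻¹ × 1000):
Invert Athy's law: Z = ln(phi₀/phi) / c
Z = ln(0.56/0.22) / 0.5 = ln(2.545) / 0.5 = 0.9343 / 0.5 = 1.869 km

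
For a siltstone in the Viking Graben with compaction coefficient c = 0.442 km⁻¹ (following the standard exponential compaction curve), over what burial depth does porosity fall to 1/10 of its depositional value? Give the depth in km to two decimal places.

phi/phi₀ = 1/10 ⇒ exp(−c·z) = 1/10 ⇒ z = ln(10) / c
z = 2.3026 / 0.442 = 5.209 km

5.21 km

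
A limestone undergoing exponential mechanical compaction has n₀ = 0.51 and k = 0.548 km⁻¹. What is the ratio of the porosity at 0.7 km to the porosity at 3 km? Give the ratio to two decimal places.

n(Z₁)/n(Z₂) = e^(−k·Z₁)/e^(−k·Z₂) = e^{k(Z₂−Z₁)}
= exp(0.548 × 2.3) = exp(1.26) = 3.5268

3.53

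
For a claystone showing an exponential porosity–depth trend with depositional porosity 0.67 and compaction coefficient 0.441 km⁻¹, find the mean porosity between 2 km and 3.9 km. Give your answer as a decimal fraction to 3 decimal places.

⟨φ⟩ = (1/(d₂−d₁)) ∫ φ₀ e^(−βd) dd = φ₀·(e^(−β·d₁) − e^(−β·d₂)) / (β·(d₂−d₁))
e^(−0.441×2) = 0.4140; e^(−0.441×3.9) = 0.1791
⟨φ⟩ = 0.67 × (0.4140 − 0.1791) / (0.441 × 1.9) = 0.67 × 0.2803 = 0.1878

0.188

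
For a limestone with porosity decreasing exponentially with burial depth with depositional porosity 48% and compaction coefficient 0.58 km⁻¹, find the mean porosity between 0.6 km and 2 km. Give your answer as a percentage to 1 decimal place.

⟨phi⟩ = (1/(d₂−d₁)) ∫ phi₀ e^(−βd) dd = phi₀·(e^(−β·d₁) − e^(−β·d₂)) / (β·(d₂−d₁))
e^(−0.58×0.6) = 0.7061; e^(−0.58×2) = 0.3135
⟨phi⟩ = 0.48 × (0.7061 − 0.3135) / (0.58 × 1.4) = 0.48 × 0.4835 = 0.2321

23.2%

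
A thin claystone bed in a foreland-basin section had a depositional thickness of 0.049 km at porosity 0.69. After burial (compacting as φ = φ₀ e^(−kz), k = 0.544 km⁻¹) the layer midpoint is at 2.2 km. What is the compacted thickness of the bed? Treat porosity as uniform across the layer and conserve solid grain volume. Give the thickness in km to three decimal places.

Porosity at 2.2 km: φ = 0.69·exp(−0.544×2.2) = 0.2085
Solid-volume conservation: h(1−φ) = h₀(1−φ₀) ⇒ h = h₀·(1−φ₀)/(1−φ)
h = 0.049 × (1 − 0.69)/(1 − 0.2085) = 0.049 × 0.3917 = 0.0192 km

0.019 km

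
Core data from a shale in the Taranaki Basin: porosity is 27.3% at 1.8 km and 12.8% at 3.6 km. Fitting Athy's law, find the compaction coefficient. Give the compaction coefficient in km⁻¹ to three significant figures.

0.421 km⁻¹

Athy: phi(Z) = phi₀ e^(−cZ) ⇒ phi₁/phi₂ = e^{c(Z₂−Z₁)} ⇒ c = ln(phi₁/phi₂)/(Z₂−Z₁)
c = ln(0.273/0.128) / (3.6 − 1.8) = ln(2.133) / 1.8 = 0.7574 / 1.8 = 0.4208 km⁻¹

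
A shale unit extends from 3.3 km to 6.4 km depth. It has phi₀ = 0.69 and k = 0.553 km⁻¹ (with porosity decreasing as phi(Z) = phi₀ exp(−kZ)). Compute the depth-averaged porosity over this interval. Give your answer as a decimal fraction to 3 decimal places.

0.053

⟨phi⟩ = (1/(Z₂−Z₁)) ∫ phi₀ e^(−kZ) dZ = phi₀·(e^(−k·Z₁) − e^(−k·Z₂)) / (k·(Z₂−Z₁))
e^(−0.553×3.3) = 0.1612; e^(−0.553×6.4) = 0.0290
⟨phi⟩ = 0.69 × (0.1612 − 0.0290) / (0.553 × 3.1) = 0.69 × 0.0771 = 0.0532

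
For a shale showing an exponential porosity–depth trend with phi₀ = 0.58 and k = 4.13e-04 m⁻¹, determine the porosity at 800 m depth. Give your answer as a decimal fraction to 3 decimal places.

Working in km (1 km = 1000 m; k in km⁻¹ = k in m⁻¹ × 1000):
phi = phi₀·exp(−k·z) = 0.58 × exp(−0.413 × 0.8) = 0.58 × exp(−0.3304)
  = 0.58 × 0.7186 = 0.4168

0.417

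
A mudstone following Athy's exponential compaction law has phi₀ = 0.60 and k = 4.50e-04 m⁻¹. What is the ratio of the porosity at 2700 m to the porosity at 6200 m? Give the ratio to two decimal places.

Working in km (1 km = 1000 m; k in km⁻¹ = k in m⁻¹ × 1000):
phi(d₁)/phi(d₂) = e^(−k·d₁)/e^(−k·d₂) = e^{k(d₂−d₁)}
= exp(0.45 × 3.5) = exp(1.575) = 4.8307

4.83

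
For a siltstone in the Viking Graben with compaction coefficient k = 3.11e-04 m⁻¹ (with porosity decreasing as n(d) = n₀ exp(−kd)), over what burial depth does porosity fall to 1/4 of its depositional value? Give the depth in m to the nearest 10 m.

Working in km (1 km = 1000 m; k in km⁻¹ = k in m⁻¹ × 1000):
n/n₀ = 1/4 ⇒ exp(−k·d) = 1/4 ⇒ d = ln(4) / k
d = 1.3863 / 0.311 = 4.458 km

4460 m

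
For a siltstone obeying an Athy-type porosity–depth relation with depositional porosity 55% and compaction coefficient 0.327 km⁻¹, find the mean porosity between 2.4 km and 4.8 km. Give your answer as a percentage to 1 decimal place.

⟨n⟩ = (1/(d₂−d₁)) ∫ n₀ e^(−cd) dd = n₀·(e^(−c·d₁) − e^(−c·d₂)) / (c·(d₂−d₁))
e^(−0.327×2.4) = 0.4562; e^(−0.327×4.8) = 0.2081
⟨n⟩ = 0.55 × (0.4562 − 0.2081) / (0.327 × 2.4) = 0.55 × 0.3161 = 0.1739

17.4%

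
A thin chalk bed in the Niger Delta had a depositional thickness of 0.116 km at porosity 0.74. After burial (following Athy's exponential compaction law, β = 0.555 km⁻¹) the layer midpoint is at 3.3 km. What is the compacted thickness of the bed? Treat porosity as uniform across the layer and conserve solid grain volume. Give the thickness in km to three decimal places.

Porosity at 3.3 km: φ = 0.74·exp(−0.555×3.3) = 0.1185
Solid-volume conservation: h(1−φ) = h₀(1−φ₀) ⇒ h = h₀·(1−φ₀)/(1−φ)
h = 0.116 × (1 − 0.74)/(1 − 0.1185) = 0.116 × 0.2950 = 0.0342 km

0.034 km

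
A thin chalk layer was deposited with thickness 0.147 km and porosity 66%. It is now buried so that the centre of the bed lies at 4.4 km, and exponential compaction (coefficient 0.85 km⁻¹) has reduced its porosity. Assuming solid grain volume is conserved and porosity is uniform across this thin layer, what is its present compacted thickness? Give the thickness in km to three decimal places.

0.051 km

Porosity at 4.4 km: phi = 0.66·exp(−0.85×4.4) = 0.0157
Solid-volume conservation: h(1−phi) = h₀(1−phi₀) ⇒ h = h₀·(1−phi₀)/(1−phi)
h = 0.147 × (1 − 0.66)/(1 − 0.0157) = 0.147 × 0.3454 = 0.0508 km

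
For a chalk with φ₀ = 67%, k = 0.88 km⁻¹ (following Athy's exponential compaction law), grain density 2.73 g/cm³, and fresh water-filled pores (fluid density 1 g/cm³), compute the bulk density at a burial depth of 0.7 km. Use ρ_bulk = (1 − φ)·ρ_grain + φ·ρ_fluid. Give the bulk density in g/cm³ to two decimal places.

2.10 g/cm³

Porosity at depth: φ = 0.67·exp(−0.88×0.7) = 0.67×0.5401 = 0.3619
Bulk density: ρ_b = (1−φ)ρ_g + φ·ρ_f = 0.6381×2.73 + 0.3619×1
       = 1.742 + 0.362 = 2.104 g/cm³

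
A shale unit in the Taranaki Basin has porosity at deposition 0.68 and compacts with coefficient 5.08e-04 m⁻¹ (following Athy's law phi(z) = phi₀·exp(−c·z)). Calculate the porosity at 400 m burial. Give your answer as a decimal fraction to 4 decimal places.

0.5550

Working in km (1 km = 1000 m; c in km⁻¹ = c in m⁻¹ × 1000):
phi = phi₀·exp(−c·z) = 0.68 × exp(−0.508 × 0.4) = 0.68 × exp(−0.2032)
  = 0.68 × 0.8161 = 0.5550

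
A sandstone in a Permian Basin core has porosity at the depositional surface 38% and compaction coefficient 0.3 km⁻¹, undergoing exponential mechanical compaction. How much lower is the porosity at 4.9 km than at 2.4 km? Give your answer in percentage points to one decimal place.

φ(2.4) = 0.38·e^(−0.3×2.4) = 0.1850
φ(4.9) = 0.38·e^(−0.3×4.9) = 0.0874
Δφ = 0.1850 − 0.0874 = 0.0976

9.8 percentage points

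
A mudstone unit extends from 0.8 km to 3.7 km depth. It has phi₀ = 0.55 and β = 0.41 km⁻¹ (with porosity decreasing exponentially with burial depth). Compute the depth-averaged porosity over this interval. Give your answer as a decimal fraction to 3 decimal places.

⟨phi⟩ = (1/(d₂−d₁)) ∫ phi₀ e^(−βd) dd = phi₀·(e^(−β·d₁) − e^(−β·d₂)) / (β·(d₂−d₁))
e^(−0.41×0.8) = 0.7204; e^(−0.41×3.7) = 0.2194
⟨phi⟩ = 0.55 × (0.7204 − 0.2194) / (0.41 × 2.9) = 0.55 × 0.4214 = 0.2317

0.232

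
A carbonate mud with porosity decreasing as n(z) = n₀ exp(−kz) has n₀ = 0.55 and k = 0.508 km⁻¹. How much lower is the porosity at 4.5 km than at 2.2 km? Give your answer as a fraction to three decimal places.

0.124

n(2.2) = 0.55·e^(−0.508×2.2) = 0.1799
n(4.5) = 0.55·e^(−0.508×4.5) = 0.0559
Δn = 0.1799 − 0.0559 = 0.1240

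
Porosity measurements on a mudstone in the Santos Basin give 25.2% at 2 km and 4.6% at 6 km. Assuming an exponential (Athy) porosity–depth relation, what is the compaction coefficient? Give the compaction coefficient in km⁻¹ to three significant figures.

0.425 km⁻¹

Athy: φ(Z) = φ₀ e^(−βZ) ⇒ φ₁/φ₂ = e^{β(Z₂−Z₁)} ⇒ β = ln(φ₁/φ₂)/(Z₂−Z₁)
β = ln(0.252/0.046) / (6 − 2) = ln(5.478) / 4 = 1.7008 / 4 = 0.4252 km⁻¹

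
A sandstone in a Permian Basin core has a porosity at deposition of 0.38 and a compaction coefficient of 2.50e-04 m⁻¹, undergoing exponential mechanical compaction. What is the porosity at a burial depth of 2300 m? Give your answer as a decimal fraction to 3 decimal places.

Working in km (1 km = 1000 m; β in km⁻¹ = β in m⁻¹ × 1000):
n = n₀·exp(−β·d) = 0.38 × exp(−0.25 × 2.3) = 0.38 × exp(−0.575)
  = 0.38 × 0.5627 = 0.2138

0.214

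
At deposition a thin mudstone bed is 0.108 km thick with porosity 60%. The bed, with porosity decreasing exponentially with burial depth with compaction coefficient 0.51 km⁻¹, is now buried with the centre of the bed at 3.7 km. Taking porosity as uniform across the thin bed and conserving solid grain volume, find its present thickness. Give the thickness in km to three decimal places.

Porosity at 3.7 km: φ = 0.6·exp(−0.51×3.7) = 0.0909
Solid-volume conservation: h(1−φ) = h₀(1−φ₀) ⇒ h = h₀·(1−φ₀)/(1−φ)
h = 0.108 × (1 − 0.6)/(1 − 0.0909) = 0.108 × 0.4400 = 0.0475 km

0.048 km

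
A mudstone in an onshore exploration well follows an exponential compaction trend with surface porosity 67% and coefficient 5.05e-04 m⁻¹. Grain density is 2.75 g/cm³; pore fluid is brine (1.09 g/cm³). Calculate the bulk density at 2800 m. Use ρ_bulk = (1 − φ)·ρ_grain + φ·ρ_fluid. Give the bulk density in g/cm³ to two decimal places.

Working in km (1 km = 1000 m; c in km⁻¹ = c in m⁻¹ × 1000):
Porosity at depth: n = 0.67·exp(−0.505×2.8) = 0.67×0.2432 = 0.1629
Bulk density: ρ_b = (1−n)ρ_g + n·ρ_f = 0.8371×2.75 + 0.1629×1.09
       = 2.302 + 0.178 = 2.480 g/cm³

2.48 g/cm³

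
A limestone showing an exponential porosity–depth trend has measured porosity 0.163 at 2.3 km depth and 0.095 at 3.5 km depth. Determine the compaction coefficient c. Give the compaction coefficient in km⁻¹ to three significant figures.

Athy: n(z) = n₀ e^(−cz) ⇒ n₁/n₂ = e^{c(z₂−z₁)} ⇒ c = ln(n₁/n₂)/(z₂−z₁)
c = ln(0.163/0.095) / (3.5 − 2.3) = ln(1.716) / 1.2 = 0.5399 / 1.2 = 0.4499 km⁻¹

0.450 km⁻¹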